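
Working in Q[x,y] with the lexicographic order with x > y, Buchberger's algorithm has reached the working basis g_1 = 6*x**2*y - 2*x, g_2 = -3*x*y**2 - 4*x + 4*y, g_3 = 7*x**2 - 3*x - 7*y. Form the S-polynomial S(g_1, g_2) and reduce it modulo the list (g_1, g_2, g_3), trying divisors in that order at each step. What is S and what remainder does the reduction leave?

lcm(LM(g_1), LM(g_2)) = x**2*y**2.
S = (lcm/LT(g_1))·g_1 − (lcm/LT(g_2))·g_2 = -4/3*x**2 + x*y.
Reduce S modulo (g_1, g_2, g_3) in that order:
  leading term x**2: subtract (-4/21)·g_3 from -4/3*x**2 + x*y → x*y - 4/7*x - 4/3*y
  leading term x*y: no divisor's leading term divides it; move x*y to the remainder.
  leading term x: no divisor's leading term divides it; move -4/7*x to the remainder.
  leading term y: no divisor's leading term divides it; move -4/3*y to the remainder.
The remainder x*y - 4/7*x - 4/3*y is nonzero, so it would be added as the next basis element.

S(g_1, g_2) = -4/3*x**2 + x*y; remainder on division = x*y - 4/7*x - 4/3*y.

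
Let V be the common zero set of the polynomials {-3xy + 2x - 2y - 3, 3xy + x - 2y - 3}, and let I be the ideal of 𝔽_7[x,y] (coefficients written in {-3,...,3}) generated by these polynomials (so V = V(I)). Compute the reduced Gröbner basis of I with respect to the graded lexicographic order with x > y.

f_1 = -3xy + 2x - 2y - 3, LT = xy.
f_2 = 3xy + x - 2y - 3, LT = xy.

S(f_1,f_2): lcm = xy. S = -x - y + 2.
  leading term x: no divisor's leading term divides it; move -x to the remainder.
  leading term y: no divisor's leading term divides it; move -y to the remainder.
  leading term 1: no divisor's leading term divides it; move 2 to the remainder.
  remainder -x - y + 2 ≠ 0; add g_3 = -x - y + 2 to the basis.

S(f_1,g_3): lcm = xy. S = -y² - 3x - 2y + 1.
  leading term y²: no divisor's leading term divides it; move -y² to the remainder.
  leading term x: subtract (3)·g_3 from -3x - 2y + 1 → y + 2
  leading term y: no divisor's leading term divides it; move y to the remainder.
  leading term 1: no divisor's leading term divides it; move 2 to the remainder.
  remainder -y² + y + 2 ≠ 0; add g_4 = -y² + y + 2 to the basis.

The other S-polynomials (S(f_2,g_3), S(f_1,g_4), S(f_2,g_4), S(g_3,g_4)) all reduce to 0 modulo the current basis, so we have a Gröbner basis.
Inter-reduce: drop elements whose leading term is divisible by another's, tail-reduce, and make monic.

G = {y² - y - 2, x + y - 2}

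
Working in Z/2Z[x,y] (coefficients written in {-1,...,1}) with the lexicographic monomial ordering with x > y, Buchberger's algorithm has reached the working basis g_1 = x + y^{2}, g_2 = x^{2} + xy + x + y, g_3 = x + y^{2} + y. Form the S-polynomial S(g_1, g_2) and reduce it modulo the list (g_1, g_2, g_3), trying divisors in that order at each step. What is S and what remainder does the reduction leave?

lcm(LM(g_1), LM(g_2)) = x^{2}.
S = (lcm/LT(g_1))·g_1 − (lcm/LT(g_2))·g_2 = xy^{2} + xy + x + y.
Reduce S modulo (g_1, g_2, g_3) in that order:
  leading term xy^{2}: subtract (y^{2})·g_1 from xy^{2} + xy + x + y → xy + x + y^{4} + y
  leading term xy: subtract (y)·g_1 from xy + x + y^{4} + y → x + y^{4} + y^{3} + y
  leading term x: subtract (1)·g_1 from x + y^{4} + y^{3} + y → y^{4} + y^{3} + y^{2} + y
  leading term y^{4}: no divisor's leading term divides it; move y^{4} to the remainder.
  leading term y^{3}: no divisor's leading term divides it; move y^{3} to the remainder.
  leading term y^{2}: no divisor's leading term divides it; move y^{2} to the remainder.
  leading term y: no divisor's leading term divides it; move y to the remainder.
The remainder y^{4} + y^{3} + y^{2} + y is nonzero, so it would be added as the next basis element.

S(g_1, g_2) = xy^{2} + xy + x + y; remainder on division = y^{4} + y^{3} + y^{2} + y.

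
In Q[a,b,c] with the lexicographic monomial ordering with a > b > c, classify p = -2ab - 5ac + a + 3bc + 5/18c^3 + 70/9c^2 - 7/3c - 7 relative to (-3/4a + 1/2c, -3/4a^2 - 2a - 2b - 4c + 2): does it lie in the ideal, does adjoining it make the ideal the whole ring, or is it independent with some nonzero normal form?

First compute the reduced Gröbner basis of I by Buchberger's algorithm.
f_1 = -3/4a + 1/2c, LT = a.
f_2 = -3/4a^2 - 2a - 2b - 4c + 2, LT = a^2.

S(f_1,f_2): lcm = a^2. S = -2/3ac - 8/3a - 8/3b - 16/3c + 8/3.
  leading term ac: subtract (8/9c)·f_1 from -2/3ac - 8/3a - 8/3b - 16/3c + 8/3 → -8/3a - 8/3b - 4/9c^2 - 16/3c + 8/3
  leading term a: subtract (32/9)·f_1 from -8/3a - 8/3b - 4/9c^2 - 16/3c + 8/3 → -8/3b - 4/9c^2 - 64/9c + 8/3
  leading term b: no divisor's leading term divides it; move -8/3b to the remainder.
  leading term c^2: no divisor's leading term divides it; move -4/9c^2 to the remainder.
  leading term c: no divisor's leading term divides it; move -64/9c to the remainder.
  leading term 1: no divisor's leading term divides it; move 8/3 to the remainder.
  remainder -8/3b - 4/9c^2 - 64/9c + 8/3 ≠ 0; add h_3 = -8/3b - 4/9c^2 - 64/9c + 8/3 to the basis.

The other S-polynomials (S(f_1,h_3), S(f_2,h_3)) all reduce to 0 modulo the current basis, so we have a Gröbner basis.
Inter-reduce: drop elements whose leading term is divisible by another's, tail-reduce, and make monic.
Reduced Gröbner basis: {a - 2/3c, b + 1/6c^2 + 8/3c - 1}.
Label its elements g_1 = a - 2/3c, g_2 = b + 1/6c^2 + 8/3c - 1.

Reduce p = -2ab - 5ac + a + 3bc + 5/18c^3 + 70/9c^2 - 7/3c - 7 modulo G:
  leading term ab: subtract (-2b)·g_1 from -2ab - 5ac + a + 3bc + 5/18c^3 + 70/9c^2 - 7/3c - 7 → -5ac + a + 5/3bc + 5/18c^3 + 70/9c^2 - 7/3c - 7
  leading term ac: subtract (-5c)·g_1 from -5ac + a + 5/3bc + 5/18c^3 + 70/9c^2 - 7/3c - 7 → a + 5/3bc + 5/18c^3 + 40/9c^2 - 7/3c - 7
  leading term a: subtract (1)·g_1 from a + 5/3bc + 5/18c^3 + 40/9c^2 - 7/3c - 7 → 5/3bc + 5/18c^3 + 40/9c^2 - 5/3c - 7
  leading term bc: subtract (5/3c)·g_2 from 5/3bc + 5/18c^3 + 40/9c^2 - 5/3c - 7 → -7
  leading term 1: no divisor's leading term divides it; move -7 to the remainder.
  normal form = -7.
The normal form is nonzero, so p ∉ I. Since p minus its normal form lies in I, I + (p) = I + (r) where r = -7; decide whether this ideal is the whole ring.
Here r = -7 is a nonzero constant, hence a unit: 1 ∈ I + (p), the Gröbner basis of I + (p) is {1}, and the enlarged system has no common solution — adjoining p is inconsistent.

Adjoining -2ab - 5ac + a + 3bc + 5/18c^3 + 70/9c^2 - 7/3c - 7 makes the ideal the whole ring: the system is inconsistent.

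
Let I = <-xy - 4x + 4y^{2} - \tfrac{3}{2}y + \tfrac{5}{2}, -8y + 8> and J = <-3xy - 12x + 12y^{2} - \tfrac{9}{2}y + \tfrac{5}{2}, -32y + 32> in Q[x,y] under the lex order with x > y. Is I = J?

Equality of ideals is decidable: compute both reduced Gröbner bases (unique for the ordering) and check whether they agree.
Buchberger on the first generating set:
f_1 = -xy - 4x + 4y^{2} - \tfrac{3}{2}y + \tfrac{5}{2}, LT = xy.
f_2 = -8y + 8, LT = y.

S(f_1,f_2): lcm = xy. S = 5x - 4y^{2} + \tfrac{3}{2}y - \tfrac{5}{2}.
  reduce S modulo (f_1, f_2):
  remainder 5x - 5 ≠ 0; add g_3 = 5x - 5 to the basis.

The other S-polynomials (S(f_1,g_3), S(f_2,g_3)) all reduce to 0 modulo the current basis, so we have a Gröbner basis.
Inter-reduce: drop elements whose leading term is divisible by another's, tail-reduce, and make monic.
Reduced Gröbner basis: {x - 1, y - 1}.

Buchberger on the second generating set:
h_1 = -3xy - 12x + 12y^{2} - \tfrac{9}{2}y + \tfrac{5}{2}, LT = xy.
h_2 = -32y + 32, LT = y.

S(h_1,h_2): lcm = xy. S = 5x - 4y^{2} + \tfrac{3}{2}y - \tfrac{5}{6}.
  reduce S modulo (h_1, h_2):
  remainder 5x - \tfrac{10}{3} ≠ 0; add k_3 = 5x - \tfrac{10}{3} to the basis.

The other S-polynomials (S(h_1,k_3), S(h_2,k_3)) all reduce to 0 modulo the current basis, so we have a Gröbner basis.
Inter-reduce: drop elements whose leading term is divisible by another's, tail-reduce, and make monic.
Reduced Gröbner basis: {x - \tfrac{2}{3}, y - 1}.

The bases are distinct; the ideals are different.

No, the ideals differ.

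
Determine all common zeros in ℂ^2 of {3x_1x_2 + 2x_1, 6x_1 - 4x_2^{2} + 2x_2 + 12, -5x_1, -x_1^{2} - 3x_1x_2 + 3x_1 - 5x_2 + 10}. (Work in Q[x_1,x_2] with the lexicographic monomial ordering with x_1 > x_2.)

{(0, 2)}

Compute a lex Gröbner basis by Buchberger's algorithm.
f_1 = 3x_1x_2 + 2x_1, LT = x_1x_2.
f_2 = 6x_1 - 4x_2^{2} + 2x_2 + 12, LT = x_1.
f_3 = -5x_1, LT = x_1.
f_4 = -x_1^{2} - 3x_1x_2 + 3x_1 - 5x_2 + 10, LT = x_1^{2}.

S(f_1,f_2): lcm = x_1x_2. S = \tfrac{2}{3}x_1 + \tfrac{2}{3}x_2^{3} - \tfrac{1}{3}x_2^{2} - 2x_2.
  leading term x_1: subtract (\tfrac{1}{9})·f_2 from \tfrac{2}{3}x_1 + \tfrac{2}{3}x_2^{3} - \tfrac{1}{3}x_2^{2} - 2x_2 → \tfrac{2}{3}x_2^{3} + \tfrac{1}{9}x_2^{2} - \tfrac{20}{9}x_2 - \tfrac{4}{3}
  leading term x_2^{3}: no divisor's leading term divides it; move \tfrac{2}{3}x_2^{3} to the remainder.
  leading term x_2^{2}: no divisor's leading term divides it; move \tfrac{1}{9}x_2^{2} to the remainder.
  leading term x_2: no divisor's leading term divides it; move -\tfrac{20}{9}x_2 to the remainder.
  leading term 1: no divisor's leading term divides it; move -\tfrac{4}{3} to the remainder.
  remainder \tfrac{2}{3}x_2^{3} + \tfrac{1}{9}x_2^{2} - \tfrac{20}{9}x_2 - \tfrac{4}{3} ≠ 0; add h_5 = \tfrac{2}{3}x_2^{3} + \tfrac{1}{9}x_2^{2} - \tfrac{20}{9}x_2 - \tfrac{4}{3} to the basis.

S(f_1,f_3): lcm = x_1x_2. S = \tfrac{2}{3}x_1.
  leading term x_1: subtract (\tfrac{1}{9})·f_2 from \tfrac{2}{3}x_1 → \tfrac{4}{9}x_2^{2} - \tfrac{2}{9}x_2 - \tfrac{4}{3}
  leading term x_2^{2}: no divisor's leading term divides it; move \tfrac{4}{9}x_2^{2} to the remainder.
  leading term x_2: no divisor's leading term divides it; move -\tfrac{2}{9}x_2 to the remainder.
  leading term 1: no divisor's leading term divides it; move -\tfrac{4}{3} to the remainder.
  remainder \tfrac{4}{9}x_2^{2} - \tfrac{2}{9}x_2 - \tfrac{4}{3} ≠ 0; add h_6 = \tfrac{4}{9}x_2^{2} - \tfrac{2}{9}x_2 - \tfrac{4}{3} to the basis.

S(f_1,f_4): lcm = x_1^{2}x_2. S = \tfrac{2}{3}x_1^{2} - 3x_1x_2^{2} + 3x_1x_2 - 5x_2^{2} + 10x_2.
  leading term x_1^{2}: subtract (\tfrac{1}{9}x_1)·f_2 from \tfrac{2}{3}x_1^{2} - 3x_1x_2^{2} + 3x_1x_2 - 5x_2^{2} + 10x_2 → -\tfrac{23}{9}x_1x_2^{2} + \tfrac{25}{9}x_1x_2 - \tfrac{4}{3}x_1 - 5x_2^{2} + 10x_2
  leading term x_1x_2^{2}: subtract (-\tfrac{23}{27}x_2)·f_1 from -\tfrac{23}{9}x_1x_2^{2} + \tfrac{25}{9}x_1x_2 - \tfrac{4}{3}x_1 - 5x_2^{2} + 10x_2 → \tfrac{121}{27}x_1x_2 - \tfrac{4}{3}x_1 - 5x_2^{2} + 10x_2
  leading term x_1x_2: subtract (\tfrac{121}{81})·f_1 from \tfrac{121}{27}x_1x_2 - \tfrac{4}{3}x_1 - 5x_2^{2} + 10x_2 → -\tfrac{350}{81}x_1 - 5x_2^{2} + 10x_2
  leading term x_1: subtract (-\tfrac{175}{243})·f_2 from -\tfrac{350}{81}x_1 - 5x_2^{2} + 10x_2 → -\tfrac{1915}{243}x_2^{2} + \tfrac{2780}{243}x_2 + \tfrac{700}{81}
  leading term x_2^{2}: subtract (-\tfrac{1915}{108})·h_6 from -\tfrac{1915}{243}x_2^{2} + \tfrac{2780}{243}x_2 + \tfrac{700}{81} → \tfrac{15}{2}x_2 - 15
  leading term x_2: no divisor's leading term divides it; move \tfrac{15}{2}x_2 to the remainder.
  leading term 1: no divisor's leading term divides it; move -15 to the remainder.
  remainder \tfrac{15}{2}x_2 - 15 ≠ 0; add h_7 = \tfrac{15}{2}x_2 - 15 to the basis.

S(f_2,f_3): lcm = x_1. S = -\tfrac{2}{3}x_2^{2} + \tfrac{1}{3}x_2 + 2.
  leading term x_2^{2}: subtract (-\tfrac{3}{2})·h_6 from -\tfrac{2}{3}x_2^{2} + \tfrac{1}{3}x_2 + 2 → 0
  remainder 0.

S(f_2,f_4): lcm = x_1^{2}. S = -\tfrac{2}{3}x_1x_2^{2} - \tfrac{8}{3}x_1x_2 + 5x_1 - 5x_2 + 10.
  leading term x_1x_2^{2}: subtract (-\tfrac{2}{9}x_2)·f_1 from -\tfrac{2}{3}x_1x_2^{2} - \tfrac{8}{3}x_1x_2 + 5x_1 - 5x_2 + 10 → -\tfrac{20}{9}x_1x_2 + 5x_1 - 5x_2 + 10
  leading term x_1x_2: subtract (-\tfrac{20}{27})·f_1 from -\tfrac{20}{9}x_1x_2 + 5x_1 - 5x_2 + 10 → \tfrac{175}{27}x_1 - 5x_2 + 10
  leading term x_1: subtract (\tfrac{175}{162})·f_2 from \tfrac{175}{27}x_1 - 5x_2 + 10 → \tfrac{350}{81}x_2^{2} - \tfrac{580}{81}x_2 - \tfrac{80}{27}
  leading term x_2^{2}: subtract (\tfrac{175}{18})·h_6 from \tfrac{350}{81}x_2^{2} - \tfrac{580}{81}x_2 - \tfrac{80}{27} → -5x_2 + 10
  leading term x_2: subtract (-\tfrac{2}{3})·h_7 from -5x_2 + 10 → 0
  remainder 0.

S(f_3,f_4): lcm = x_1^{2}. S = -3x_1x_2 + 3x_1 - 5x_2 + 10.
  leading term x_1x_2: subtract (-1)·f_1 from -3x_1x_2 + 3x_1 - 5x_2 + 10 → 5x_1 - 5x_2 + 10
  leading term x_1: subtract (\tfrac{5}{6})·f_2 from 5x_1 - 5x_2 + 10 → \tfrac{10}{3}x_2^{2} - \tfrac{20}{3}x_2
  leading term x_2^{2}: subtract (\tfrac{15}{2})·h_6 from \tfrac{10}{3}x_2^{2} - \tfrac{20}{3}x_2 → -5x_2 + 10
  leading term x_2: subtract (-\tfrac{2}{3})·h_7 from -5x_2 + 10 → 0
  remainder 0.

S(f_1,h_5): lcm = x_1x_2^{3}. S = \tfrac{1}{2}x_1x_2^{2} + \tfrac{10}{3}x_1x_2 + 2x_1.
  leading term x_1x_2^{2}: subtract (\tfrac{1}{6}x_2)·f_1 from \tfrac{1}{2}x_1x_2^{2} + \tfrac{10}{3}x_1x_2 + 2x_1 → 3x_1x_2 + 2x_1
  leading term x_1x_2: subtract (1)·f_1 from 3x_1x_2 + 2x_1 → 0
  remainder 0.

S(f_2,h_5): leading monomials are coprime, so the S-polynomial reduces to 0 (Buchberger's first criterion).
S(f_3,h_5): leading monomials are coprime, so the S-polynomial reduces to 0 (Buchberger's first criterion).
S(f_4,h_5): leading monomials are coprime, so the S-polynomial reduces to 0 (Buchberger's first criterion).
S(f_1,h_6): lcm = x_1x_2^{2}. S = \tfrac{7}{6}x_1x_2 + 3x_1.
  leading term x_1x_2: subtract (\tfrac{7}{18})·f_1 from \tfrac{7}{6}x_1x_2 + 3x_1 → \tfrac{20}{9}x_1
  leading term x_1: subtract (\tfrac{10}{27})·f_2 from \tfrac{20}{9}x_1 → \tfrac{40}{27}x_2^{2} - \tfrac{20}{27}x_2 - \tfrac{40}{9}
  leading term x_2^{2}: subtract (\tfrac{10}{3})·h_6 from \tfrac{40}{27}x_2^{2} - \tfrac{20}{27}x_2 - \tfrac{40}{9} → 0
  remainder 0.

S(f_2,h_6): leading monomials are coprime, so the S-polynomial reduces to 0 (Buchberger's first criterion).
S(f_3,h_6): leading monomials are coprime, so the S-polynomial reduces to 0 (Buchberger's first criterion).
S(f_4,h_6): leading monomials are coprime, so the S-polynomial reduces to 0 (Buchberger's first criterion).
S(h_5,h_6): lcm = x_2^{3}. S = \tfrac{2}{3}x_2^{2} - \tfrac{1}{3}x_2 - 2.
  leading term x_2^{2}: subtract (\tfrac{3}{2})·h_6 from \tfrac{2}{3}x_2^{2} - \tfrac{1}{3}x_2 - 2 → 0
  remainder 0.

S(f_1,h_7): lcm = x_1x_2. S = \tfrac{8}{3}x_1.
  leading term x_1: subtract (\tfrac{4}{9})·f_2 from \tfrac{8}{3}x_1 → \tfrac{16}{9}x_2^{2} - \tfrac{8}{9}x_2 - \tfrac{16}{3}
  leading term x_2^{2}: subtract (4)·h_6 from \tfrac{16}{9}x_2^{2} - \tfrac{8}{9}x_2 - \tfrac{16}{3} → 0
  remainder 0.

S(f_2,h_7): leading monomials are coprime, so the S-polynomial reduces to 0 (Buchberger's first criterion).
S(f_3,h_7): leading monomials are coprime, so the S-polynomial reduces to 0 (Buchberger's first criterion).
S(f_4,h_7): leading monomials are coprime, so the S-polynomial reduces to 0 (Buchberger's first criterion).
S(h_5,h_7): lcm = x_2^{3}. S = \tfrac{13}{6}x_2^{2} - \tfrac{10}{3}x_2 - 2.
  leading term x_2^{2}: subtract (\tfrac{39}{8})·h_6 from \tfrac{13}{6}x_2^{2} - \tfrac{10}{3}x_2 - 2 → -\tfrac{9}{4}x_2 + \tfrac{9}{2}
  leading term x_2: subtract (-\tfrac{3}{10})·h_7 from -\tfrac{9}{4}x_2 + \tfrac{9}{2} → 0
  remainder 0.

S(h_6,h_7): lcm = x_2^{2}. S = \tfrac{3}{2}x_2 - 3.
  leading term x_2: subtract (\tfrac{1}{5})·h_7 from \tfrac{3}{2}x_2 - 3 → 0
  remainder 0.

Every S-polynomial of the final basis reduces to 0, so we have a Gröbner basis.
Inter-reduce: drop elements whose leading term is divisible by another's, tail-reduce, and make monic.
Reduced Gröbner basis: {x_1, x_2 - 2}.

A lex Gröbner basis eliminates variables successively. Here x_2 - 2 depends only on x_2, with roots {2}; lifting each root through the earlier basis elements recovers the full solutions.
  x_2 = 2: the earlier basis element becomes x_1 = 0, giving x_1 = 0 — point (0, 2).
Each listed point satisfies every original equation (direct substitution).
A lex Gröbner basis triangularizes the system, enabling back-substitution.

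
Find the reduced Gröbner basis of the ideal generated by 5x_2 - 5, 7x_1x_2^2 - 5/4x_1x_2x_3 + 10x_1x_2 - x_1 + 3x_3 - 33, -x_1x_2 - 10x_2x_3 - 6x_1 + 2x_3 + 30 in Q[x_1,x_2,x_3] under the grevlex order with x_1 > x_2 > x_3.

G = {x_3^2 - 289/20x_3 + 249/10, x_1 + 8/7x_3 - 30/7, x_2 - 1}

f_1 = 5x_2 - 5, LT = x_2.
f_2 = 7x_1x_2^2 - 5/4x_1x_2x_3 + 10x_1x_2 - x_1 + 3x_3 - 33, LT = x_1x_2^2.
f_3 = -x_1x_2 - 10x_2x_3 - 6x_1 + 2x_3 + 30, LT = x_1x_2.

S(f_1,f_2): lcm = x_1x_2^2. S = 5/28x_1x_2x_3 - 17/7x_1x_2 + 1/7x_1 - 3/7x_3 + 33/7.
  leading term x_1x_2x_3: subtract (1/28x_1x_3)·f_1 from 5/28x_1x_2x_3 - 17/7x_1x_2 + 1/7x_1 - 3/7x_3 + 33/7 → -17/7x_1x_2 + 5/28x_1x_3 + 1/7x_1 - 3/7x_3 + 33/7
  leading term x_1x_2: subtract (-17/35x_1)·f_1 from -17/7x_1x_2 + 5/28x_1x_3 + 1/7x_1 - 3/7x_3 + 33/7 → 5/28x_1x_3 - 16/7x_1 - 3/7x_3 + 33/7
  leading term x_1x_3: no divisor's leading term divides it; move 5/28x_1x_3 to the remainder.
  leading term x_1: no divisor's leading term divides it; move -16/7x_1 to the remainder.
  leading term x_3: no divisor's leading term divides it; move -3/7x_3 to the remainder.
  leading term 1: no divisor's leading term divides it; move 33/7 to the remainder.
  remainder 5/28x_1x_3 - 16/7x_1 - 3/7x_3 + 33/7 ≠ 0; add g_4 = 5/28x_1x_3 - 16/7x_1 - 3/7x_3 + 33/7 to the basis.

S(f_1,f_3): lcm = x_1x_2. S = -10x_2x_3 - 7x_1 + 2x_3 + 30.
  leading term x_2x_3: subtract (-2x_3)·f_1 from -10x_2x_3 - 7x_1 + 2x_3 + 30 → -7x_1 - 8x_3 + 30
  leading term x_1: no divisor's leading term divides it; move -7x_1 to the remainder.
  leading term x_3: no divisor's leading term divides it; move -8x_3 to the remainder.
  leading term 1: no divisor's leading term divides it; move 30 to the remainder.
  remainder -7x_1 - 8x_3 + 30 ≠ 0; add g_5 = -7x_1 - 8x_3 + 30 to the basis.

S(f_3,g_4): lcm = x_1x_2x_3. S = 10x_2x_3^2 + 64/5x_1x_2 + 6x_1x_3 + 12/5x_2x_3 - 2x_3^2 - 132/5x_2 - 30x_3.
  leading term x_2x_3^2: subtract (2x_3^2)·f_1 from 10x_2x_3^2 + 64/5x_1x_2 + 6x_1x_3 + 12/5x_2x_3 - 2x_3^2 - 132/5x_2 - 30x_3 → 64/5x_1x_2 + 6x_1x_3 + 12/5x_2x_3 + 8x_3^2 - 132/5x_2 - 30x_3
  leading term x_1x_2: subtract (64/25x_1)·f_1 from 64/5x_1x_2 + 6x_1x_3 + 12/5x_2x_3 + 8x_3^2 - 132/5x_2 - 30x_3 → 6x_1x_3 + 12/5x_2x_3 + 8x_3^2 + 64/5x_1 - 132/5x_2 - 30x_3
  leading term x_1x_3: subtract (168/5)·g_4 from 6x_1x_3 + 12/5x_2x_3 + 8x_3^2 + 64/5x_1 - 132/5x_2 - 30x_3 → 12/5x_2x_3 + 8x_3^2 + 448/5x_1 - 132/5x_2 - 78/5x_3 - 792/5
  leading term x_2x_3: subtract (12/25x_3)·f_1 from 12/5x_2x_3 + 8x_3^2 + 448/5x_1 - 132/5x_2 - 78/5x_3 - 792/5 → 8x_3^2 + 448/5x_1 - 132/5x_2 - 66/5x_3 - 792/5
  leading term x_3^2: no divisor's leading term divides it; move 8x_3^2 to the remainder.
  leading term x_1: subtract (-64/5)·g_5 from 448/5x_1 - 132/5x_2 - 66/5x_3 - 792/5 → -132/5x_2 - 578/5x_3 + 1128/5
  leading term x_2: subtract (-132/25)·f_1 from -132/5x_2 - 578/5x_3 + 1128/5 → -578/5x_3 + 996/5
  leading term x_3: no divisor's leading term divides it; move -578/5x_3 to the remainder.
  leading term 1: no divisor's leading term divides it; move 996/5 to the remainder.
  remainder 8x_3^2 - 578/5x_3 + 996/5 ≠ 0; add g_6 = 8x_3^2 - 578/5x_3 + 996/5 to the basis.

The other S-polynomials (S(f_2,f_3), S(f_1,g_4), S(f_2,g_4), S(f_1,g_5), S(f_2,g_5), S(f_3,g_5), S(g_4,g_5), S(f_1,g_6), S(f_2,g_6), S(f_3,g_6), S(g_4,g_6), S(g_5,g_6)) all reduce to 0 modulo the current basis, so we have a Gröbner basis.
Inter-reduce: drop elements whose leading term is divisible by another's, tail-reduce, and make monic.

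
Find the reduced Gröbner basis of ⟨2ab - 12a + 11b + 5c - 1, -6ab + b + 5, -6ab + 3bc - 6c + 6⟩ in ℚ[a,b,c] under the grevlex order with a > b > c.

f_1 = 2ab - 12a + 11b + 5c - 1, LT = ab.
f_2 = -6ab + b + 5, LT = ab.
f_3 = -6ab + 3bc - 6c + 6, LT = ab.

S(f_1,f_2): lcm = ab. S = -6a + 17/3b + 5/2c + ⅓.
  leading term a: no divisor's leading term divides it; move -6a to the remainder.
  leading term b: no divisor's leading term divides it; move 17/3b to the remainder.
  leading term c: no divisor's leading term divides it; move 5/2c to the remainder.
  leading term 1: no divisor's leading term divides it; move ⅓ to the remainder.
  remainder -6a + 17/3b + 5/2c + ⅓ ≠ 0; add g_4 = -6a + 17/3b + 5/2c + ⅓ to the basis.

S(f_1,f_3): lcm = ab. S = ½bc - 6a + 11/2b + 3/2c + ½.
  leading term bc: no divisor's leading term divides it; move ½bc to the remainder.
  leading term a: subtract (1)·g_4 from -6a + 11/2b + 3/2c + ½ → -⅙b - c + ⅙
  leading term b: no divisor's leading term divides it; move -⅙b to the remainder.
  leading term c: no divisor's leading term divides it; move -c to the remainder.
  leading term 1: no divisor's leading term divides it; move ⅙ to the remainder.
  remainder ½bc - ⅙b - c + ⅙ ≠ 0; add g_5 = ½bc - ⅙b - c + ⅙ to the basis.

S(f_1,g_4): lcm = ab. S = 17/18b² + 5/12bc - 6a + 50/9b + 5/2c - ½.
  leading term b²: no divisor's leading term divides it; move 17/18b² to the remainder.
  leading term bc: subtract (⅚)·g_5 from 5/12bc - 6a + 50/9b + 5/2c - ½ → -6a + 205/36b + 10/3c - 23/36
  leading term a: subtract (1)·g_4 from -6a + 205/36b + 10/3c - 23/36 → 1/36b + ⅚c - 35/36
  leading term b: no divisor's leading term divides it; move 1/36b to the remainder.
  leading term c: no divisor's leading term divides it; move ⅚c to the remainder.
  leading term 1: no divisor's leading term divides it; move -35/36 to the remainder.
  remainder 17/18b² + 1/36b + ⅚c - 35/36 ≠ 0; add g_6 = 17/18b² + 1/36b + ⅚c - 35/36 to the basis.

S(f_1,g_5): lcm = abc. S = ⅓ab - 4ac + 11/2bc + 5/2c² - ⅓a - ½c.
  leading term ab: subtract (⅙)·f_1 from ⅓ab - 4ac + 11/2bc + 5/2c² - ⅓a - ½c → -4ac + 11/2bc + 5/2c² + 5/3a - 11/6b - 4/3c + ⅙
  leading term ac: subtract (⅔c)·g_4 from -4ac + 11/2bc + 5/2c² + 5/3a - 11/6b - 4/3c + ⅙ → 31/18bc + ⅚c² + 5/3a - 11/6b - 14/9c + ⅙
  leading term bc: subtract (31/9)·g_5 from 31/18bc + ⅚c² + 5/3a - 11/6b - 14/9c + ⅙ → ⅚c² + 5/3a - 34/27b + 17/9c - 11/27
  leading term c²: no divisor's leading term divides it; move ⅚c² to the remainder.
  leading term a: subtract (-5/18)·g_4 from 5/3a - 34/27b + 17/9c - 11/27 → 17/54b + 31/12c - 17/54
  leading term b: no divisor's leading term divides it; move 17/54b to the remainder.
  leading term c: no divisor's leading term divides it; move 31/12c to the remainder.
  leading term 1: no divisor's leading term divides it; move -17/54 to the remainder.
  remainder ⅚c² + 17/54b + 31/12c - 17/54 ≠ 0; add g_7 = ⅚c² + 17/54b + 31/12c - 17/54 to the basis.

The other S-polynomials (S(f_2,f_3), S(f_2,g_4), S(f_3,g_4), S(f_2,g_5), S(f_3,g_5), S(g_4,g_5), S(f_1,g_6), S(f_2,g_6), S(f_3,g_6), S(g_4,g_6), S(g_5,g_6), S(f_1,g_7), S(f_2,g_7), S(f_3,g_7), S(g_4,g_7), S(g_5,g_7), S(g_6,g_7)) all reduce to 0 modulo the current basis, so we have a Gröbner basis.
Inter-reduce: drop elements whose leading term is divisible by another's, tail-reduce, and make monic.

G = {b² + 1/34b + 15/17c - 35/34, bc - ⅓b - 2c + ⅓, c² + 17/45b + 31/10c - 17/45, a - 17/18b - 5/12c - 1/18}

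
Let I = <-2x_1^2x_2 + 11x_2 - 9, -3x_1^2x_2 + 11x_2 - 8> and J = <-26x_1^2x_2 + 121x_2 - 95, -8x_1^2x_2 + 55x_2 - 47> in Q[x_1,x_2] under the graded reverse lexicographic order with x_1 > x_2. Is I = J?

Yes, the ideals are equal.

For a fixed monomial order, each ideal has a unique reduced Gröbner basis; comparing bases decides equality.
Buchberger on the first generating set:
f_1 = -2x_1^2x_2 + 11x_2 - 9, LT = x_1^2x_2.
f_2 = -3x_1^2x_2 + 11x_2 - 8, LT = x_1^2x_2.

S(f_1,f_2): lcm = x_1^2x_2. S = -11/6x_2 + 11/6.
  leading term x_2: no divisor's leading term divides it; move -11/6x_2 to the remainder.
  leading term 1: no divisor's leading term divides it; move 11/6 to the remainder.
  remainder -11/6x_2 + 11/6 ≠ 0; add g_3 = -11/6x_2 + 11/6 to the basis.

S(f_1,g_3): lcm = x_1^2x_2. S = x_1^2 - 11/2x_2 + 9/2.
  leading term x_1^2: no divisor's leading term divides it; move x_1^2 to the remainder.
  leading term x_2: subtract (3)·g_3 from -11/2x_2 + 9/2 → -1
  leading term 1: no divisor's leading term divides it; move -1 to the remainder.
  remainder x_1^2 - 1 ≠ 0; add g_4 = x_1^2 - 1 to the basis.

The other S-polynomials (S(f_2,g_3), S(f_1,g_4), S(f_2,g_4), S(g_3,g_4)) all reduce to 0 modulo the current basis, so we have a Gröbner basis.
Inter-reduce: drop elements whose leading term is divisible by another's, tail-reduce, and make monic.
Reduced Gröbner basis: {x_1^2 - 1, x_2 - 1}.

Buchberger on the second generating set:
h_1 = -26x_1^2x_2 + 121x_2 - 95, LT = x_1^2x_2.
h_2 = -8x_1^2x_2 + 55x_2 - 47, LT = x_1^2x_2.

S(h_1,h_2): lcm = x_1^2x_2. S = 231/104x_2 - 231/104.
  leading term x_2: no divisor's leading term divides it; move 231/104x_2 to the remainder.
  leading term 1: no divisor's leading term divides it; move -231/104 to the remainder.
  remainder 231/104x_2 - 231/104 ≠ 0; add k_3 = 231/104x_2 - 231/104 to the basis.

S(h_1,k_3): lcm = x_1^2x_2. S = x_1^2 - 121/26x_2 + 95/26.
  leading term x_1^2: no divisor's leading term divides it; move x_1^2 to the remainder.
  leading term x_2: subtract (-44/21)·k_3 from -121/26x_2 + 95/26 → -1
  leading term 1: no divisor's leading term divides it; move -1 to the remainder.
  remainder x_1^2 - 1 ≠ 0; add k_4 = x_1^2 - 1 to the basis.

The other S-polynomials (S(h_2,k_3), S(h_1,k_4), S(h_2,k_4), S(k_3,k_4)) all reduce to 0 modulo the current basis, so we have a Gröbner basis.
Inter-reduce: drop elements whose leading term is divisible by another's, tail-reduce, and make monic.
Reduced Gröbner basis: {x_1^2 - 1, x_2 - 1}.

Same reduced basis, so the two generating sets span the same ideal.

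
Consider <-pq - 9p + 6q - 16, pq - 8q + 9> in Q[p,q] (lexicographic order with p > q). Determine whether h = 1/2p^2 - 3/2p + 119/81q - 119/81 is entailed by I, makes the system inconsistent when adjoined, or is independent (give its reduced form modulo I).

First compute the reduced Gröbner basis of I by Buchberger's algorithm.
f_1 = -pq - 9p + 6q - 16, LT = pq.
f_2 = pq - 8q + 9, LT = pq.

S(f_1,f_2): lcm = pq. S = 9p + 2q + 7.
  leading term p: no divisor's leading term divides it; move 9p to the remainder.
  leading term q: no divisor's leading term divides it; move 2q to the remainder.
  leading term 1: no divisor's leading term divides it; move 7 to the remainder.
  remainder 9p + 2q + 7 ≠ 0; add k_3 = 9p + 2q + 7 to the basis.

S(f_1,k_3): lcm = pq. S = 9p - 2/9q^2 - 61/9q + 16.
  leading term p: subtract (1)·k_3 from 9p - 2/9q^2 - 61/9q + 16 → -2/9q^2 - 79/9q + 9
  leading term q^2: no divisor's leading term divides it; move -2/9q^2 to the remainder.
  leading term q: no divisor's leading term divides it; move -79/9q to the remainder.
  leading term 1: no divisor's leading term divides it; move 9 to the remainder.
  remainder -2/9q^2 - 79/9q + 9 ≠ 0; add k_4 = -2/9q^2 - 79/9q + 9 to the basis.

S(f_2,k_3): lcm = pq. S = -2/9q^2 - 79/9q + 9.
  leading term q^2: subtract (1)·k_4 from -2/9q^2 - 79/9q + 9 → 0
  remainder 0.

S(f_1,k_4): lcm = pq^2. S = -61/2pq + 81/2p - 6q^2 + 16q.
  leading term pq: subtract (61/2)·f_1 from -61/2pq + 81/2p - 6q^2 + 16q → 315p - 6q^2 - 167q + 488
  leading term p: subtract (35)·k_3 from 315p - 6q^2 - 167q + 488 → -6q^2 - 237q + 243
  leading term q^2: subtract (27)·k_4 from -6q^2 - 237q + 243 → 0
  remainder 0.

S(f_2,k_4): lcm = pq^2. S = -79/2pq + 81/2p - 8q^2 + 9q.
  leading term pq: subtract (79/2)·f_1 from -79/2pq + 81/2p - 8q^2 + 9q → 396p - 8q^2 - 228q + 632
  leading term p: subtract (44)·k_3 from 396p - 8q^2 - 228q + 632 → -8q^2 - 316q + 324
  leading term q^2: subtract (36)·k_4 from -8q^2 - 316q + 324 → 0
  remainder 0.

S(k_3,k_4): leading monomials are coprime, so the S-polynomial reduces to 0 (Buchberger's first criterion).
Every S-polynomial of the final basis reduces to 0, so we have a Gröbner basis.
Inter-reduce: drop elements whose leading term is divisible by another's, tail-reduce, and make monic.
Reduced Gröbner basis: {p + 2/9q + 7/9, q^2 + 79/2q - 81/2}.
Label its elements g_1 = p + 2/9q + 7/9, g_2 = q^2 + 79/2q - 81/2.

Reduce h = 1/2p^2 - 3/2p + 119/81q - 119/81 modulo G:
  leading term p^2: subtract (1/2p)·g_1 from 1/2p^2 - 3/2p + 119/81q - 119/81 → -1/9pq - 17/9p + 119/81q - 119/81
  leading term pq: subtract (-1/9q)·g_1 from -1/9pq - 17/9p + 119/81q - 119/81 → -17/9p + 2/81q^2 + 14/9q - 119/81
  leading term p: subtract (-17/9)·g_1 from -17/9p + 2/81q^2 + 14/9q - 119/81 → 2/81q^2 + 160/81q
  leading term q^2: subtract (2/81)·g_2 from 2/81q^2 + 160/81q → q + 1
  leading term q: no divisor's leading term divides it; move q to the remainder.
  leading term 1: no divisor's leading term divides it; move 1 to the remainder.
  normal form = q + 1.
The normal form is nonzero, so h ∉ I. Since h minus its normal form lies in I, I + (h) = I + (r) where r = q + 1; decide whether this ideal is the whole ring.
Run Buchberger on G together with r (pairs among the g_i already reduce to 0 since G is a Gröbner basis):
g_1 = p + 2/9q + 7/9, LT = p.
g_2 = q^2 + 79/2q - 81/2, LT = q^2.
r = q + 1, LT = q.

S(g_1,g_2): leading monomials are coprime, so the S-polynomial reduces to 0 (Buchberger's first criterion).
S(g_1,r): leading monomials are coprime, so the S-polynomial reduces to 0 (Buchberger's first criterion).
S(g_2,r): lcm = q^2. S = 77/2q - 81/2.
  leading term q: subtract (77/2)·r from 77/2q - 81/2 → -79
  leading term 1: no divisor's leading term divides it; move -79 to the remainder.
  remainder -79 ≠ 0; add m_4 = -79 to the basis.

S(g_1,m_4): leading monomials are coprime, so the S-polynomial reduces to 0 (Buchberger's first criterion).
S(g_2,m_4): leading monomials are coprime, so the S-polynomial reduces to 0 (Buchberger's first criterion).
S(r,m_4): leading monomials are coprime, so the S-polynomial reduces to 0 (Buchberger's first criterion).
Every S-polynomial of the final basis reduces to 0, so we have a Gröbner basis.
Inter-reduce: drop elements whose leading term is divisible by another's, tail-reduce, and make monic.
Reduced Gröbner basis: {1}.
The reduced Gröbner basis of I + (h) is {1}: the ideal is the whole ring, so the enlarged system has no common solution — adjoining h is inconsistent.

The remainder on division by a Gröbner basis is unique — it is the normal form.

Adjoining 1/2p^2 - 3/2p + 119/81q - 119/81 makes the ideal the whole ring: the system is inconsistent.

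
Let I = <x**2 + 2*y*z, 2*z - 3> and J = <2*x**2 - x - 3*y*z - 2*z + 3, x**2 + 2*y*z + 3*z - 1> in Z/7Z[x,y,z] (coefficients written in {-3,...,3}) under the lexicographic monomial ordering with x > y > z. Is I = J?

Equality of ideals is decidable: compute both reduced Gröbner bases (unique for the ordering) and check whether they agree.
Buchberger on the first generating set:
f_1 = x**2 + 2*y*z, LT = x**2.
f_2 = 2*z - 3, LT = z.

The S-polynomials (S(f_1,f_2)) all reduce to 0 modulo the current basis, so we have a Gröbner basis.
Inter-reduce: drop elements whose leading term is divisible by another's, tail-reduce, and make monic.
Reduced Gröbner basis: {x**2 + 3*y, z + 2}.

Buchberger on the second generating set:
h_1 = 2*x**2 - x - 3*y*z - 2*z + 3, LT = x**2.
h_2 = x**2 + 2*y*z + 3*z - 1, LT = x**2.

S(h_1,h_2): lcm = x**2. S = 3*x + 3*z - 1.
  leading term x: no divisor's leading term divides it; move 3*x to the remainder.
  leading term z: no divisor's leading term divides it; move 3*z to the remainder.
  leading term 1: no divisor's leading term divides it; move -1 to the remainder.
  remainder 3*x + 3*z - 1 ≠ 0; add k_3 = 3*x + 3*z - 1 to the basis.

S(h_1,k_3): lcm = x**2. S = -x*z + x + 2*y*z - z - 2.
  leading term x*z: subtract (2*z)·k_3 from -x*z + x + 2*y*z - z - 2 → x + 2*y*z + z**2 + z - 2
  leading term x: subtract (-2)·k_3 from x + 2*y*z + z**2 + z - 2 → 2*y*z + z**2 + 3
  leading term y*z: no divisor's leading term divides it; move 2*y*z to the remainder.
  leading term z**2: no divisor's leading term divides it; move z**2 to the remainder.
  leading term 1: no divisor's leading term divides it; move 3 to the remainder.
  remainder 2*y*z + z**2 + 3 ≠ 0; add k_4 = 2*y*z + z**2 + 3 to the basis.

The other S-polynomials (S(h_2,k_3), S(h_1,k_4), S(h_2,k_4), S(k_3,k_4)) all reduce to 0 modulo the current basis, so we have a Gröbner basis.
Inter-reduce: drop elements whose leading term is divisible by another's, tail-reduce, and make monic.
Reduced Gröbner basis: {x + z + 2, y*z - 3*z**2 - 2}.

Since the reduced bases disagree, the two ideals are not the same.
The same test decides containment: I ⊆ J iff every generator of I reduces to 0 modulo a Gröbner basis of J.

No, the ideals differ.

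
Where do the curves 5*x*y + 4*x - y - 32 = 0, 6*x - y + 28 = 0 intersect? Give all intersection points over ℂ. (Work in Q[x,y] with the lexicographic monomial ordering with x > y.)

Compute a lex Gröbner basis by Buchberger's algorithm.
f_1 = 5*x*y + 4*x - y - 32, LT = x*y.
f_2 = 6*x - y + 28, LT = x.

S(f_1,f_2): lcm = x*y. S = 4/5*x + 1/6*y**2 - 73/15*y - 32/5.
  reduce S modulo (f_1, f_2):
  remainder 1/6*y**2 - 71/15*y - 152/15 ≠ 0; add h_3 = 1/6*y**2 - 71/15*y - 152/15 to the basis.

The other S-polynomials (S(f_1,h_3), S(f_2,h_3)) all reduce to 0 modulo the current basis, so we have a Gröbner basis.
Inter-reduce: drop elements whose leading term is divisible by another's, tail-reduce, and make monic.
Reduced Gröbner basis: {x - 1/6*y + 14/3, y**2 - 142/5*y - 304/5}.

From the last basis element, y**2 - 142/5*y - 304/5 = 0, so y takes values in {-2, 152/5}. Each choice, substituted upward through the basis, yields the corresponding point(s) of the solution set.
  y = -2: the earlier basis element becomes x + 5 = 0, giving x = -5 — point (-5, -2).
  y = 152/5: the earlier basis element becomes x - 2/5 = 0, giving x = 2/5 — point (2/5, 152/5).

{(-5, -2), (2/5, 152/5)}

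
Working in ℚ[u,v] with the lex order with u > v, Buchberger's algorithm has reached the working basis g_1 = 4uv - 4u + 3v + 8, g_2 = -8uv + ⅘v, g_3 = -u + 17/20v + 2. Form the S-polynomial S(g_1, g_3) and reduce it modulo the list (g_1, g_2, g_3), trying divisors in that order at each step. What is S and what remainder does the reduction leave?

S(g_1, g_3) = -u + 17/20v² + 11/4v + 2; remainder on division = 17/20v² + 19/10v.

lcm(LM(g_1), LM(g_3)) = uv.
S = (lcm/LT(g_1))·g_1 − (lcm/LT(g_3))·g_3 = -u + 17/20v² + 11/4v + 2.
Reduce S modulo (g_1, g_2, g_3) in that order:
  leading term u: subtract (1)·g_3 from -u + 17/20v² + 11/4v + 2 → 17/20v² + 19/10v
  leading term v²: no divisor's leading term divides it; move 17/20v² to the remainder.
  leading term v: no divisor's leading term divides it; move 19/10v to the remainder.
The remainder 17/20v² + 19/10v is nonzero, so it would be added as the next basis element.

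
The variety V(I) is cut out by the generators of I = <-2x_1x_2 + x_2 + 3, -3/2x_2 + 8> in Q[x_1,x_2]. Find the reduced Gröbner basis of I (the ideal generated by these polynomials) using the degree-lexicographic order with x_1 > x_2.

G = {x_1 - 25/32, x_2 - 16/3}

f_1 = -2x_1x_2 + x_2 + 3, LT = x_1x_2.
f_2 = -3/2x_2 + 8, LT = x_2.

S(f_1,f_2): lcm = x_1x_2. S = 16/3x_1 - 1/2x_2 - 3/2.
  leading term x_1: no divisor's leading term divides it; move 16/3x_1 to the remainder.
  leading term x_2: subtract (1/3)·f_2 from -1/2x_2 - 3/2 → -25/6
  leading term 1: no divisor's leading term divides it; move -25/6 to the remainder.
  remainder 16/3x_1 - 25/6 ≠ 0; add g_3 = 16/3x_1 - 25/6 to the basis.

The other S-polynomials (S(f_1,g_3), S(f_2,g_3)) all reduce to 0 modulo the current basis, so we have a Gröbner basis.
Inter-reduce: drop elements whose leading term is divisible by another's, tail-reduce, and make monic.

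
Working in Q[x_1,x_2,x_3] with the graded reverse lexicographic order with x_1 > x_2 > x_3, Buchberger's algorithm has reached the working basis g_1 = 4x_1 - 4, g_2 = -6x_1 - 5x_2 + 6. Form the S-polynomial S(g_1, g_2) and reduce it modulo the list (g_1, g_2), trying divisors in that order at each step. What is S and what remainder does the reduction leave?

S(g_1, g_2) = -5/6x_2; remainder on division = -5/6x_2.

lcm(LM(g_1), LM(g_2)) = x_1.
S = (lcm/LT(g_1))·g_1 − (lcm/LT(g_2))·g_2 = -5/6x_2.
Reduce S modulo (g_1, g_2) in that order:
  leading term x_2: no divisor's leading term divides it; move -5/6x_2 to the remainder.
The remainder -5/6x_2 is nonzero, so it would be added as the next basis element.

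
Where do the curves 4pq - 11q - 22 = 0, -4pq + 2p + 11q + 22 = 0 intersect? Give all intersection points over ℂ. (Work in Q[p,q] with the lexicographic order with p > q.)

{(0, -2)}

Compute a lex Gröbner basis by Buchberger's algorithm.
f_1 = 4pq - 11q - 22, LT = pq.
f_2 = -4pq + 2p + 11q + 22, LT = pq.

S(f_1,f_2): lcm = pq. S = 1/2p.
  leading term p: no divisor's leading term divides it; move 1/2p to the remainder.
  remainder 1/2p ≠ 0; add h_3 = 1/2p to the basis.

S(f_1,h_3): lcm = pq. S = -11/4q - 11/2.
  leading term q: no divisor's leading term divides it; move -11/4q to the remainder.
  leading term 1: no divisor's leading term divides it; move -11/2 to the remainder.
  remainder -11/4q - 11/2 ≠ 0; add h_4 = -11/4q - 11/2 to the basis.

The other S-polynomials (S(f_2,h_3), S(f_1,h_4), S(f_2,h_4), S(h_3,h_4)) all reduce to 0 modulo the current basis, so we have a Gröbner basis.
Inter-reduce: drop elements whose leading term is divisible by another's, tail-reduce, and make monic.
Reduced Gröbner basis: {p, q + 2}.

A lex Gröbner basis eliminates variables successively. Here q + 2 depends only on q, with roots {-2}; lifting each root through the earlier basis elements recovers the full solutions.
  q = -2: the earlier basis element becomes p = 0, giving p = 0 — point (0, -2).
Substituting each solution back into the original system confirms all equations vanish.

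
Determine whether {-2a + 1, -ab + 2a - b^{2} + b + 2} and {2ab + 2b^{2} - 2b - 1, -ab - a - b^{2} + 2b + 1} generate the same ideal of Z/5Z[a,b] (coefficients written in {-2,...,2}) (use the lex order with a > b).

No, the ideals differ.

For a fixed monomial order, each ideal has a unique reduced Gröbner basis; comparing bases decides equality.
Buchberger on the first generating set:
f_1 = -2a + 1, LT = a.
f_2 = -ab + 2a - b^{2} + b + 2, LT = ab.

S(f_1,f_2): lcm = ab. S = 2a - b^{2} - 2b + 2.
  reduce S modulo (f_1, f_2):
  remainder -b^{2} - 2b - 2 ≠ 0; add g_3 = -b^{2} - 2b - 2 to the basis.

The other S-polynomials (S(f_1,g_3), S(f_2,g_3)) all reduce to 0 modulo the current basis, so we have a Gröbner basis.
Inter-reduce: drop elements whose leading term is divisible by another's, tail-reduce, and make monic.
Reduced Gröbner basis: {a + 2, b^{2} + 2b + 2}.

Buchberger on the second generating set:
h_1 = 2ab + 2b^{2} - 2b - 1, LT = ab.
h_2 = -ab - a - b^{2} + 2b + 1, LT = ab.

S(h_1,h_2): lcm = ab. S = -a + b - 2.
  reduce S modulo (h_1, h_2):
  remainder -a + b - 2 ≠ 0; add k_3 = -a + b - 2 to the basis.

S(h_1,k_3): lcm = ab. S = 2b^{2} + 2b + 2.
  reduce S modulo (h_1, h_2, k_3):
  remainder 2b^{2} + 2b + 2 ≠ 0; add k_4 = 2b^{2} + 2b + 2 to the basis.

The other S-polynomials (S(h_2,k_3), S(h_1,k_4), S(h_2,k_4), S(k_3,k_4)) all reduce to 0 modulo the current basis, so we have a Gröbner basis.
Inter-reduce: drop elements whose leading term is divisible by another's, tail-reduce, and make monic.
Reduced Gröbner basis: {a - b + 2, b^{2} + b + 1}.

Since the reduced bases disagree, the two ideals are not the same.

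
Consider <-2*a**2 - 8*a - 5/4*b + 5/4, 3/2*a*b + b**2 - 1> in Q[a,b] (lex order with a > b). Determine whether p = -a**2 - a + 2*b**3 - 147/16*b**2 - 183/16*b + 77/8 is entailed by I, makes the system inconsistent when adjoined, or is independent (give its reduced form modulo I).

Adjoining -a**2 - a + 2*b**3 - 147/16*b**2 - 183/16*b + 77/8 makes the ideal the whole ring: the system is inconsistent.

First compute the reduced Gröbner basis of I by Buchberger's algorithm.
f_1 = -2*a**2 - 8*a - 5/4*b + 5/4, LT = a**2.
f_2 = 3/2*a*b + b**2 - 1, LT = a*b.

S(f_1,f_2): lcm = a**2*b. S = -2/3*a*b**2 + 4*a*b + 2/3*a + 5/8*b**2 - 5/8*b.
  leading term a*b**2: subtract (-4/9*b)·f_2 from -2/3*a*b**2 + 4*a*b + 2/3*a + 5/8*b**2 - 5/8*b → 4*a*b + 2/3*a + 4/9*b**3 + 5/8*b**2 - 77/72*b
  leading term a*b: subtract (8/3)·f_2 from 4*a*b + 2/3*a + 4/9*b**3 + 5/8*b**2 - 77/72*b → 2/3*a + 4/9*b**3 - 49/24*b**2 - 77/72*b + 8/3
  leading term a: no divisor's leading term divides it; move 2/3*a to the remainder.
  leading term b**3: no divisor's leading term divides it; move 4/9*b**3 to the remainder.
  leading term b**2: no divisor's leading term divides it; move -49/24*b**2 to the remainder.
  leading term b: no divisor's leading term divides it; move -77/72*b to the remainder.
  leading term 1: no divisor's leading term divides it; move 8/3 to the remainder.
  remainder 2/3*a + 4/9*b**3 - 49/24*b**2 - 77/72*b + 8/3 ≠ 0; add h_3 = 2/3*a + 4/9*b**3 - 49/24*b**2 - 77/72*b + 8/3 to the basis.

S(f_1,h_3): lcm = a**2. S = -2/3*a*b**3 + 49/16*a*b**2 + 77/48*a*b + 5/8*b - 5/8.
  leading term a*b**3: subtract (-4/9*b**2)·f_2 from -2/3*a*b**3 + 49/16*a*b**2 + 77/48*a*b + 5/8*b - 5/8 → 49/16*a*b**2 + 77/48*a*b + 4/9*b**4 - 4/9*b**2 + 5/8*b - 5/8
  leading term a*b**2: subtract (49/24*b)·f_2 from 49/16*a*b**2 + 77/48*a*b + 4/9*b**4 - 4/9*b**2 + 5/8*b - 5/8 → 77/48*a*b + 4/9*b**4 - 49/24*b**3 - 4/9*b**2 + 8/3*b - 5/8
  leading term a*b: subtract (77/72)·f_2 from 77/48*a*b + 4/9*b**4 - 49/24*b**3 - 4/9*b**2 + 8/3*b - 5/8 → 4/9*b**4 - 49/24*b**3 - 109/72*b**2 + 8/3*b + 4/9
  leading term b**4: no divisor's leading term divides it; move 4/9*b**4 to the remainder.
  leading term b**3: no divisor's leading term divides it; move -49/24*b**3 to the remainder.
  leading term b**2: no divisor's leading term divides it; move -109/72*b**2 to the remainder.
  leading term b: no divisor's leading term divides it; move 8/3*b to the remainder.
  leading term 1: no divisor's leading term divides it; move 4/9 to the remainder.
  remainder 4/9*b**4 - 49/24*b**3 - 109/72*b**2 + 8/3*b + 4/9 ≠ 0; add h_4 = 4/9*b**4 - 49/24*b**3 - 109/72*b**2 + 8/3*b + 4/9 to the basis.

The other S-polynomials (S(f_2,h_3), S(f_1,h_4), S(f_2,h_4), S(h_3,h_4)) all reduce to 0 modulo the current basis, so we have a Gröbner basis.
Inter-reduce: drop elements whose leading term is divisible by another's, tail-reduce, and make monic.
Reduced Gröbner basis: {a + 2/3*b**3 - 49/16*b**2 - 77/48*b + 4, b**4 - 147/32*b**3 - 109/32*b**2 + 6*b + 1}.
Label its elements g_1 = a + 2/3*b**3 - 49/16*b**2 - 77/48*b + 4, g_2 = b**4 - 147/32*b**3 - 109/32*b**2 + 6*b + 1.

Reduce p = -a**2 - a + 2*b**3 - 147/16*b**2 - 183/16*b + 77/8 modulo G:
  leading term a**2: subtract (-a)·g_1 from -a**2 - a + 2*b**3 - 147/16*b**2 - 183/16*b + 77/8 → 2/3*a*b**3 - 49/16*a*b**2 - 77/48*a*b + 3*a + 2*b**3 - 147/16*b**2 - 183/16*b + 77/8
  leading term a*b**3: subtract (2/3*b**3)·g_1 from 2/3*a*b**3 - 49/16*a*b**2 - 77/48*a*b + 3*a + 2*b**3 - 147/16*b**2 - 183/16*b + 77/8 → -49/16*a*b**2 - 77/48*a*b + 3*a - 4/9*b**6 + 49/24*b**5 + 77/72*b**4 - 2/3*b**3 - 147/16*b**2 - 183/16*b + 77/8
  leading term a*b**2: subtract (-49/16*b**2)·g_1 from -49/16*a*b**2 - 77/48*a*b + 3*a - 4/9*b**6 + 49/24*b**5 + 77/72*b**4 - 2/3*b**3 - 147/16*b**2 - 183/16*b + 77/8 → -77/48*a*b + 3*a - 4/9*b**6 + 49/12*b**5 - 19145/2304*b**4 - 4285/768*b**3 + 49/16*b**2 - 183/16*b + 77/8
  leading term a*b: subtract (-77/48*b)·g_1 from -77/48*a*b + 3*a - 4/9*b**6 + 49/12*b**5 - 19145/2304*b**4 - 4285/768*b**3 + 49/16*b**2 - 183/16*b + 77/8 → 3*a - 4/9*b**6 + 49/12*b**5 - 16681/2304*b**4 - 1343/128*b**3 + 1127/2304*b**2 - 241/48*b + 77/8
  leading term a: subtract (3)·g_1 from 3*a - 4/9*b**6 + 49/12*b**5 - 16681/2304*b**4 - 1343/128*b**3 + 1127/2304*b**2 - 241/48*b + 77/8 → -4/9*b**6 + 49/12*b**5 - 16681/2304*b**4 - 1599/128*b**3 + 22295/2304*b**2 - 5/24*b - 19/8
  leading term b**6: subtract (-4/9*b**2)·g_2 from -4/9*b**6 + 49/12*b**5 - 16681/2304*b**4 - 1599/128*b**3 + 22295/2304*b**2 - 5/24*b - 19/8 → 49/24*b**5 - 2241/256*b**4 - 3773/384*b**3 + 2591/256*b**2 - 5/24*b - 19/8
  leading term b**5: subtract (49/24*b)·g_2 from 49/24*b**5 - 2241/256*b**4 - 3773/384*b**3 + 2591/256*b**2 - 5/24*b - 19/8 → 5/8*b**4 - 735/256*b**3 - 545/256*b**2 - 9/4*b - 19/8
  leading term b**4: subtract (5/8)·g_2 from 5/8*b**4 - 735/256*b**3 - 545/256*b**2 - 9/4*b - 19/8 → -6*b - 3
  leading term b: no divisor's leading term divides it; move -6*b to the remainder.
  leading term 1: no divisor's leading term divides it; move -3 to the remainder.
  normal form = -6*b - 3.
The normal form is nonzero, so p ∉ I. Since p minus its normal form lies in I, I + (p) = I + (r) where r = -6*b - 3; decide whether this ideal is the whole ring.
Run Buchberger on G together with r (pairs among the g_i already reduce to 0 since G is a Gröbner basis):
g_1 = a + 2/3*b**3 - 49/16*b**2 - 77/48*b + 4, LT = a.
g_2 = b**4 - 147/32*b**3 - 109/32*b**2 + 6*b + 1, LT = b**4.
r = -6*b - 3, LT = b.

S(g_2,r): lcm = b**4. S = -163/32*b**3 - 109/32*b**2 + 6*b + 1.
  leading term b**3: subtract (163/192*b**2)·r from -163/32*b**3 - 109/32*b**2 + 6*b + 1 → -55/64*b**2 + 6*b + 1
  leading term b**2: subtract (55/384*b)·r from -55/64*b**2 + 6*b + 1 → 823/128*b + 1
  leading term b: subtract (-823/768)·r from 823/128*b + 1 → -567/256
  leading term 1: no divisor's leading term divides it; move -567/256 to the remainder.
  remainder -567/256 ≠ 0; add m_4 = -567/256 to the basis.

The other S-polynomials (S(g_1,g_2), S(g_1,r), S(g_1,m_4), S(g_2,m_4), S(r,m_4)) all reduce to 0 modulo the current basis, so we have a Gröbner basis.
Inter-reduce: drop elements whose leading term is divisible by another's, tail-reduce, and make monic.
Reduced Gröbner basis: {1}.
The reduced Gröbner basis of I + (p) is {1}: the ideal is the whole ring, so the enlarged system has no common solution — adjoining p is inconsistent.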